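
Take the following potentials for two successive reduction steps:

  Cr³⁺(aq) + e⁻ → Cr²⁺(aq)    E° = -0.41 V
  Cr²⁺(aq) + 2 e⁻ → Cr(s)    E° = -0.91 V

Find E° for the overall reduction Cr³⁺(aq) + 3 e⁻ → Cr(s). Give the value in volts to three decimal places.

-0.743 V

Adding the free-energy changes (−nFE°) of the two steps gives −n₃FE°₃ = −n₁FE°₁ − n₂FE°₂.
E°₃ = (1×-0.41 + 2×-0.91) / 3 = (-2.230) / 3 = -0.743 V.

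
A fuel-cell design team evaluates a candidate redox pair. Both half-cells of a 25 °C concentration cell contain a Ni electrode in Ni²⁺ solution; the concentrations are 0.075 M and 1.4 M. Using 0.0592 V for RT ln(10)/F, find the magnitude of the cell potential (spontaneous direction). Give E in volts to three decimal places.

For a concentration cell E°cell = 0. The 1.4 M side is the cathode (reduction is favoured where [Ni²⁺] is higher).
With n = 2, E = −(0.0592/2) log([Ni²⁺]ₐₙ/[Ni²⁺]꜀ₐₜ) = −(0.0592/2) log(0.075/1.4) = −(0.0592/2)(-1.271) = +0.038 V.

+0.038 V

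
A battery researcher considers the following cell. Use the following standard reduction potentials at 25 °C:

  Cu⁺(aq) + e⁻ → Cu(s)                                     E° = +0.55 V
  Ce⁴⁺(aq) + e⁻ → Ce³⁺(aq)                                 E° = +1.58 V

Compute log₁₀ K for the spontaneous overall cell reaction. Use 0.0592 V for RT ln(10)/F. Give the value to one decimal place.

Cathode: Ce⁴⁺/Ce³⁺; anode: Cu⁺/Cu. E°cell = +1.03 V, n = 1.
log K = nE°cell / 0.0592 = (1)(+1.03) / 0.0592 = 17.4.

17.4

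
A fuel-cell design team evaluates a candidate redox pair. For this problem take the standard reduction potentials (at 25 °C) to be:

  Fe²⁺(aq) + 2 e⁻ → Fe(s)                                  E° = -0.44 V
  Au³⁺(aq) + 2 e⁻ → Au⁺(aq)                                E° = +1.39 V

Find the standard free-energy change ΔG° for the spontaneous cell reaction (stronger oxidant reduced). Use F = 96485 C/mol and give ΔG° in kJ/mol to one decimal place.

Au³⁺/Au⁺ (E° = +1.39 V) is the cathode; Fe²⁺/Fe (E° = -0.44 V) is the anode, so E°cell = +1.83 V.
Balancing electrons gives n = 2 (lcm of 2 and 2).
ΔG° = −nFE° = −(2)(96485)(+1.83) = -353,135 J = -353.1 kJ/mol.

-353.1 kJ/mol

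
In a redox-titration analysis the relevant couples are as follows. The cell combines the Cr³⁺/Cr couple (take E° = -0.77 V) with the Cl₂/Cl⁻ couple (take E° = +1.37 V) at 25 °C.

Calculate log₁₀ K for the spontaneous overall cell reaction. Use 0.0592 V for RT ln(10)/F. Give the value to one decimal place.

Cathode: Cl₂/Cl⁻; anode: Cr³⁺/Cr. E°cell = +2.14 V, n = 6.
log K = nE°cell / 0.0592 = (6)(+2.14) / 0.0592 = 216.9.

216.9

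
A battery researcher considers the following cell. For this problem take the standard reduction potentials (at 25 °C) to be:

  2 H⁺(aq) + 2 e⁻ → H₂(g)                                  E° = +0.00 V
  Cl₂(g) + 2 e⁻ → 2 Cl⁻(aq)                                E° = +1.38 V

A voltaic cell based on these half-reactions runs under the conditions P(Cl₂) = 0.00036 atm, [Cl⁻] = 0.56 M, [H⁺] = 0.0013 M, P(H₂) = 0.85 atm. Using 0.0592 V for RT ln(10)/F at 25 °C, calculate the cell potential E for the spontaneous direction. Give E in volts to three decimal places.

Cl₂/Cl⁻ is the cathode (higher E°), H⁺/H₂ the anode: E°cell = +1.38 − (+0.00) = +1.38 V, n = 2.
Overall: Cl₂(g) + H₂(g) → 2 Cl⁻(aq) + 2 H⁺(aq)
Q = [Cl⁻]^2·[H⁺]^2 / (P(Cl₂)·P(H₂)); log Q = -2.761.
E = E° − (0.0592/n) log Q = +1.38 − (0.0592/2)(-2.761) = +1.462 V.

+1.462 V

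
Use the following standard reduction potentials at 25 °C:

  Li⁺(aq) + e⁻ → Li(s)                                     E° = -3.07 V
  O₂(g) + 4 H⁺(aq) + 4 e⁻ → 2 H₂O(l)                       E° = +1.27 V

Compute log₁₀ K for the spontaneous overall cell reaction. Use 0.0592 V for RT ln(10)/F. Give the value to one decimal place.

293.2

Cathode: O₂/H₂O; anode: Li⁺/Li. E°cell = +4.34 V, n = 4.
log K = nE°cell / 0.0592 = (4)(+4.34) / 0.0592 = 293.2.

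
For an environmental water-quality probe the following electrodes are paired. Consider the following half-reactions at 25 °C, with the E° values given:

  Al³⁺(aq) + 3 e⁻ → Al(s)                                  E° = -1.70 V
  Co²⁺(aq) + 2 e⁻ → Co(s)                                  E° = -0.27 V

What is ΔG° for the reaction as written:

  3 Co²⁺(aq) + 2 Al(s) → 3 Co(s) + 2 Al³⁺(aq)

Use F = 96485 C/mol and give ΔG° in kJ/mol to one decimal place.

-827.8 kJ/mol

As written, Co²⁺/Co is reduced (cathode) and Al³⁺/Al is oxidised (anode), so E°cell = (-0.27) − (-1.70) = +1.43 V.
Balancing electrons gives n = 6.
ΔG° = −nFE° = −(6)(96485)(+1.43) = -827,841 J = -827.8 kJ/mol.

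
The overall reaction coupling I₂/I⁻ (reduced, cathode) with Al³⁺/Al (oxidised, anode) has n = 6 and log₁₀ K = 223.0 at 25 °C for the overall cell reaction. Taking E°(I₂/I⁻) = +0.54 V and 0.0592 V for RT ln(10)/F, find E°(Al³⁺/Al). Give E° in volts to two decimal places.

E°cell = (0.0592/n)·log K = (0.0592/6)(223.0) = +2.200 V.
Since I₂/I⁻ is the cathode and Al³⁺/Al the anode, E°cell = E°(I₂/I⁻) − E°(Al³⁺/Al).
So E°(Al³⁺/Al) = E°(I₂/I⁻) − E°cell = (+0.54) − (+2.200) = -1.66 V.

-1.66 V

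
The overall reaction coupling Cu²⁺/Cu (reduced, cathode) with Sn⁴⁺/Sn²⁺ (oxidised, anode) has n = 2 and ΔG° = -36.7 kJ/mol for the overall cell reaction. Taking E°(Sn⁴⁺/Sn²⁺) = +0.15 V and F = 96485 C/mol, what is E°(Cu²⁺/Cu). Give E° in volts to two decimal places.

+0.34 V

E°cell = −ΔG°/(nF) = −(-36.7×10³)/((2)(96485)) = +0.190 V.
Since Cu²⁺/Cu is the cathode and Sn⁴⁺/Sn²⁺ the anode, E°cell = E°(Cu²⁺/Cu) − E°(Sn⁴⁺/Sn²⁺).
So E°(Cu²⁺/Cu) = E°cell + E°(Sn⁴⁺/Sn²⁺) = +0.190 + (+0.15) = +0.34 V.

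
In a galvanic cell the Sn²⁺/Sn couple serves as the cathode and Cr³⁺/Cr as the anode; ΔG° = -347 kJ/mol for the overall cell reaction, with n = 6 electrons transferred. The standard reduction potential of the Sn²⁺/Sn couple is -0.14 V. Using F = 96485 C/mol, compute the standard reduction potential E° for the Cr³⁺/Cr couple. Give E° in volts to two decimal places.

E°cell = −ΔG°/(nF) = −(-347×10³)/((6)(96485)) = +0.599 V.
Since Sn²⁺/Sn is the cathode and Cr³⁺/Cr the anode, E°cell = E°(Sn²⁺/Sn) − E°(Cr³⁺/Cr).
So E°(Cr³⁺/Cr) = E°(Sn²⁺/Sn) − E°cell = (-0.14) − (+0.599) = -0.74 V.

-0.74 V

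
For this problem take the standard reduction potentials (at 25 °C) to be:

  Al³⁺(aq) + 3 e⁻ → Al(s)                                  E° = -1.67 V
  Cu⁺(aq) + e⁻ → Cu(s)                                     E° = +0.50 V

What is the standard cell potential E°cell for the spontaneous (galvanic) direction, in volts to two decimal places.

The Cu⁺/Cu couple has the higher reduction potential, so it is the cathode; Al³⁺/Al is oxidised at the anode.
E°cell = E°(cathode) − E°(anode) = (+0.50) − (-1.67) = +2.17 V.
Since E°cell > 0, the reaction is spontaneous under standard conditions.

+2.17 V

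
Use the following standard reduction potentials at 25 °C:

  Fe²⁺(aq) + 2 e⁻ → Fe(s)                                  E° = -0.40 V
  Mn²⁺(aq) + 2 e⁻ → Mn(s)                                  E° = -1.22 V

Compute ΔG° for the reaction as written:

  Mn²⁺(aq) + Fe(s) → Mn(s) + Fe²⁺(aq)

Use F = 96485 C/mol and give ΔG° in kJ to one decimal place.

+158.2 kJ

As written, Mn²⁺/Mn is reduced (cathode) and Fe²⁺/Fe is oxidised (anode), so E°cell = (-1.22) − (-0.40) = -0.82 V.
Balancing electrons gives n = 2.
ΔG° = −nFE° = −(2)(96485)(-0.82) = 158,235 J = +158.2 kJ.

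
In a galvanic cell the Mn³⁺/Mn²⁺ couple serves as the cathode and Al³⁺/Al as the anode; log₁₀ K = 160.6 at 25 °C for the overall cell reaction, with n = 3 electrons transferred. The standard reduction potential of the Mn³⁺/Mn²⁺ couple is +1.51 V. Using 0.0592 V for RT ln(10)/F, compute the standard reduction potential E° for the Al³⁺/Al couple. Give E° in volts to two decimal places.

-1.66 V

E°cell = (0.0592/n)·log K = (0.0592/3)(160.6) = +3.169 V.
Since Mn³⁺/Mn²⁺ is the cathode and Al³⁺/Al the anode, E°cell = E°(Mn³⁺/Mn²⁺) − E°(Al³⁺/Al).
So E°(Al³⁺/Al) = E°(Mn³⁺/Mn²⁺) − E°cell = (+1.51) − (+3.169) = -1.66 V.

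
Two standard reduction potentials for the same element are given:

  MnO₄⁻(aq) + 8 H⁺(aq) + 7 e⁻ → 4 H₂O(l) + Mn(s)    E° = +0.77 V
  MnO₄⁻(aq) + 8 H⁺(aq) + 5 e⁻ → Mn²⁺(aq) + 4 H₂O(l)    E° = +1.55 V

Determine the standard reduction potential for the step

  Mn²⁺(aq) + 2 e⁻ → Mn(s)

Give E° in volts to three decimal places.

-1.180 V

Sequential free energies add, so n₃E°₃ = n₁E°₁ + n₂E°₂.
With n₃ = 7, and the known step contributing 5×(+1.55) V, the unknown satisfies 2·E° = 7×(+0.77) − 5×(+1.55) = -2.360.
E° = -2.360 / 2 = -1.180 V.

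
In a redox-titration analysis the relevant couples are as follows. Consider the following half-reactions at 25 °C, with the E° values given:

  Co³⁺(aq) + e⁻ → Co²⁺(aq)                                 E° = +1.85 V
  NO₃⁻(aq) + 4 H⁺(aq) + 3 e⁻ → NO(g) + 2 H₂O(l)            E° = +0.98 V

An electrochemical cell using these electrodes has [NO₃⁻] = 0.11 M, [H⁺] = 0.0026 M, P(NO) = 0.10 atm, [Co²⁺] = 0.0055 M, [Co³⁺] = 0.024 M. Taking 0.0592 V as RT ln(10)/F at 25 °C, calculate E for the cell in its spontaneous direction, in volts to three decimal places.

+1.111 V

Co³⁺/Co²⁺ is the cathode (higher E°), NO₃⁻/NO the anode: E°cell = +1.85 − (+0.98) = +0.87 V, n = 3.
Overall: 3 Co³⁺(aq) + NO(g) + 2 H₂O(l) → 3 Co²⁺(aq) + NO₃⁻(aq) + 4 H⁺(aq)
Q = [Co²⁺]^3·[NO₃⁻]·[H⁺]^4 / ([Co³⁺]^3·P(NO)); log Q = -12.218.
E = E° − (0.0592/n) log Q = +0.87 − (0.0592/3)(-12.218) = +1.111 V.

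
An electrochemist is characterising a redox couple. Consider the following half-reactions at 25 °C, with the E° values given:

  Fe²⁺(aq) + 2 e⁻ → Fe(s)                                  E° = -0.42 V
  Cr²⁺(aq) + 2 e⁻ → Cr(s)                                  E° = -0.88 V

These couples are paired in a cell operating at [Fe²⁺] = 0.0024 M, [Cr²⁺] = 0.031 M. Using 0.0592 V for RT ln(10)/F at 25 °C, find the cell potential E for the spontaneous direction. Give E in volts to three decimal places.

Fe²⁺/Fe is the cathode (higher E°), Cr²⁺/Cr the anode: E°cell = -0.42 − (-0.88) = +0.46 V, n = 2.
Overall: Fe²⁺(aq) + Cr(s) → Fe(s) + Cr²⁺(aq)
Q = [Cr²⁺] / ([Fe²⁺]); log Q = 1.111.
E = E° − (0.0592/n) log Q = +0.46 − (0.0592/2)(1.111) = +0.427 V.

+0.427 V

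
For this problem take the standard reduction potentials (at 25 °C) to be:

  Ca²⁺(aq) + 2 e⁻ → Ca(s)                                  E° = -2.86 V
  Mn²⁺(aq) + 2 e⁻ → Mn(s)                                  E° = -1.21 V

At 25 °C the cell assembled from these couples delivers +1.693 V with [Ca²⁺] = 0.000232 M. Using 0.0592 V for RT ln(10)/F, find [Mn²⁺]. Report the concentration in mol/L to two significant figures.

Mn²⁺/Mn is the cathode, Ca²⁺/Ca the anode: E°cell = +1.65 V, n = 2.
Overall reaction: Mn²⁺(aq) + Ca(s) → Mn(s) + Ca²⁺(aq); Q = [Ca²⁺]^1/[Mn²⁺]^1.
From E = E° − (0.0592/n) log Q: log Q = (E° − E)·n/0.0592 = (+1.65 − (+1.693))·2/0.0592 = -1.4527.
So 1·log[Mn²⁺] = 1·log(0.000232) − log Q = -3.6345 − (-1.4527) = -2.1818; [Mn²⁺] = 10^(-2.1818) ≈ 0.0066 M.

0.0066 M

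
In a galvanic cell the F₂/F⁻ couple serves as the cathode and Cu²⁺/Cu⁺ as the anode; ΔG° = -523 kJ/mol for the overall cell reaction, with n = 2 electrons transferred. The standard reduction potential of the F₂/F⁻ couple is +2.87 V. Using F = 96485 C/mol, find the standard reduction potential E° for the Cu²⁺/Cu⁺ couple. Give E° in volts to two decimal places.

E°cell = −ΔG°/(nF) = −(-523×10³)/((2)(96485)) = +2.710 V.
Since F₂/F⁻ is the cathode and Cu²⁺/Cu⁺ the anode, E°cell = E°(F₂/F⁻) − E°(Cu²⁺/Cu⁺).
So E°(Cu²⁺/Cu⁺) = E°(F₂/F⁻) − E°cell = (+2.87) − (+2.710) = +0.16 V.

+0.16 V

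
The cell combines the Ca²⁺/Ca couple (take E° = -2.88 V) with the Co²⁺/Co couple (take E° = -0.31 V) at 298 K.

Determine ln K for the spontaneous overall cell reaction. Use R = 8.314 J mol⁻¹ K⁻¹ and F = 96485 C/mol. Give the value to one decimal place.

Cathode: Co²⁺/Co; anode: Ca²⁺/Ca. E°cell = (-0.31) − (-2.88) = +2.57 V, with n = 2.
ΔG° = −nFE° = −RT ln K, so ln K = nFE°/(RT) = (2)(96485)(+2.57) / ((8.314)(298)) = 200.169.

200.2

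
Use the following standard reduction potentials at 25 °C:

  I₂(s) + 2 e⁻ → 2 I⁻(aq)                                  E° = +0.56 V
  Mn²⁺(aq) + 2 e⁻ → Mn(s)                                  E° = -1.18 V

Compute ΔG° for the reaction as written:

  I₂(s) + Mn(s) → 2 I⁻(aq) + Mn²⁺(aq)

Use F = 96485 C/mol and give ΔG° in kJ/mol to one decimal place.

-335.8 kJ/mol

As written, I₂/I⁻ is reduced (cathode) and Mn²⁺/Mn is oxidised (anode), so E°cell = (+0.56) − (-1.18) = +1.74 V.
Balancing electrons gives n = 2.
ΔG° = −nFE° = −(2)(96485)(+1.74) = -335,768 J = -335.8 kJ/mol.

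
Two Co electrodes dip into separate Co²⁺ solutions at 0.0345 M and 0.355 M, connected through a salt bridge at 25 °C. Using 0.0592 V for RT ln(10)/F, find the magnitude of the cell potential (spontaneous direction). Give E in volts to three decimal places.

For a concentration cell E°cell = 0. The 0.355 M side is the cathode (reduction is favoured where [Co²⁺] is higher).
With n = 2, E = −(0.0592/2) log([Co²⁺]ₐₙ/[Co²⁺]꜀ₐₜ) = −(0.0592/2) log(0.0345/0.355) = −(0.0592/2)(-1.012) = +0.030 V.

+0.030 V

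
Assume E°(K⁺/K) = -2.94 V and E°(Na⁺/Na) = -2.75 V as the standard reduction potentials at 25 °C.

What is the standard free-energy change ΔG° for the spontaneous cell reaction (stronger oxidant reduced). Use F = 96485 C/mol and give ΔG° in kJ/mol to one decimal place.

-18.3 kJ/mol

Na⁺/Na (E° = -2.75 V) is the cathode; K⁺/K (E° = -2.94 V) is the anode, so E°cell = +0.19 V.
Balancing electrons gives n = 1 (lcm of 1 and 1).
ΔG° = −nFE° = −(1)(96485)(+0.19) = -18,332 J = -18.3 kJ/mol.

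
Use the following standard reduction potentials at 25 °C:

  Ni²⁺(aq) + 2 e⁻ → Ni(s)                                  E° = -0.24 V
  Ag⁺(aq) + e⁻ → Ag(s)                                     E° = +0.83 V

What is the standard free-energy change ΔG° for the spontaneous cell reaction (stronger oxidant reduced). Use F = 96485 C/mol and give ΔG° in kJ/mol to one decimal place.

Ag⁺/Ag (E° = +0.83 V) is the cathode; Ni²⁺/Ni (E° = -0.24 V) is the anode, so E°cell = +1.07 V.
Balancing electrons gives n = 2 (lcm of 1 and 2).
ΔG° = −nFE° = −(2)(96485)(+1.07) = -206,478 J = -206.5 kJ/mol.

-206.5 kJ/mol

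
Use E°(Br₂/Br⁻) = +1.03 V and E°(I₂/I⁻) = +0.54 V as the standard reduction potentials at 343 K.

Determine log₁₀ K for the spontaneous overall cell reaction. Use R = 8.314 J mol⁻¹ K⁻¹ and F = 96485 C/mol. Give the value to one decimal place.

14.4

Cathode: Br₂/Br⁻; anode: I₂/I⁻. E°cell = (+1.03) − (+0.54) = +0.49 V, with n = 2.
ΔG° = −nFE° = −RT ln K, so ln K = nFE°/(RT) = (2)(96485)(+0.49) / ((8.314)(343)) = 33.157.
log₁₀ K = 33.157 / ln 10 = 14.4.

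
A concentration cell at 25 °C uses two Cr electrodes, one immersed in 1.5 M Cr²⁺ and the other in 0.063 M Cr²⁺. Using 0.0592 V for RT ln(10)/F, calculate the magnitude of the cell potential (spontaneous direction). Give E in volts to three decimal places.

For a concentration cell E°cell = 0. The 1.5 M side is the cathode (reduction is favoured where [Cr²⁺] is higher).
With n = 2, E = −(0.0592/2) log([Cr²⁺]ₐₙ/[Cr²⁺]꜀ₐₜ) = −(0.0592/2) log(0.063/1.5) = −(0.0592/2)(-1.377) = +0.041 V.

+0.041 V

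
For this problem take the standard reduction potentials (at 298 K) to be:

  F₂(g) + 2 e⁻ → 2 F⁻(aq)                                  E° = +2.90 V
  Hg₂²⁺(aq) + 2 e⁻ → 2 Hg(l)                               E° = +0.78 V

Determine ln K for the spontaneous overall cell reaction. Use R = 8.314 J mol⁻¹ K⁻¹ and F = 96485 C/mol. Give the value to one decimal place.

Cathode: F₂/F⁻; anode: Hg₂²⁺/Hg. E°cell = (+2.90) − (+0.78) = +2.12 V, with n = 2.
ΔG° = −nFE° = −RT ln K, so ln K = nFE°/(RT) = (2)(96485)(+2.12) / ((8.314)(298)) = 165.120.

165.1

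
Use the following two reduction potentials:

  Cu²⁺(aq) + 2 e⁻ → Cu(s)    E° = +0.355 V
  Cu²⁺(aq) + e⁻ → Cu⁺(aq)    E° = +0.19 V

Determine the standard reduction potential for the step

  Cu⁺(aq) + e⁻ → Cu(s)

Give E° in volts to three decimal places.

+0.520 V

Sequential free energies add, so n₃E°₃ = n₁E°₁ + n₂E°₂.
With n₃ = 2, and the known step contributing 1×(+0.19) V, the unknown satisfies 1·E° = 2×(+0.355) − 1×(+0.19) = +0.520.
E° = +0.520 / 1 = +0.520 V.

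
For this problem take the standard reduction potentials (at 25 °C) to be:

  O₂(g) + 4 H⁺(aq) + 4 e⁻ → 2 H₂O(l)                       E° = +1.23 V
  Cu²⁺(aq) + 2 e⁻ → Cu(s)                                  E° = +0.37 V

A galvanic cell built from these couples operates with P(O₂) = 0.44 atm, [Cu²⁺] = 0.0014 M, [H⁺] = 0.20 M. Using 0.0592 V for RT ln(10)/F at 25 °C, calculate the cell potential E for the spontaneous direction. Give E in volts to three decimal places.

O₂/H₂O is the cathode (higher E°), Cu²⁺/Cu the anode: E°cell = +1.23 − (+0.37) = +0.86 V, n = 4.
Overall: O₂(g) + 4 H⁺(aq) + 2 Cu(s) → 2 H₂O(l) + 2 Cu²⁺(aq)
Q = [Cu²⁺]^2 / (P(O₂)·[H⁺]^4); log Q = -2.555.
E = E° − (0.0592/n) log Q = +0.86 − (0.0592/4)(-2.555) = +0.898 V.

+0.898 V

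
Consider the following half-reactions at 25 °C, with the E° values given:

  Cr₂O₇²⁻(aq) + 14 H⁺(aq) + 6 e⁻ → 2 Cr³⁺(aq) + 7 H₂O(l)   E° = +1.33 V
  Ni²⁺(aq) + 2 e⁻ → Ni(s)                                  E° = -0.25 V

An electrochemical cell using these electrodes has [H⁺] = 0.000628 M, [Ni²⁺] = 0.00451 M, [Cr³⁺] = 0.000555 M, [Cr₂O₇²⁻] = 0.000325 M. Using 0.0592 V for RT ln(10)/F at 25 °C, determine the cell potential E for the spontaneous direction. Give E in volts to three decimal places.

Cr₂O₇²⁻/Cr³⁺ is the cathode (higher E°), Ni²⁺/Ni the anode: E°cell = +1.33 − (-0.25) = +1.58 V, n = 6.
Overall: Cr₂O₇²⁻(aq) + 14 H⁺(aq) + 3 Ni(s) → 2 Cr³⁺(aq) + 7 H₂O(l) + 3 Ni²⁺(aq)
Q = [Cr³⁺]^2·[Ni²⁺]^3 / ([Cr₂O₇²⁻]·[H⁺]^14); log Q = 34.768.
E = E° − (0.0592/n) log Q = +1.58 − (0.0592/6)(34.768) = +1.237 V.

+1.237 V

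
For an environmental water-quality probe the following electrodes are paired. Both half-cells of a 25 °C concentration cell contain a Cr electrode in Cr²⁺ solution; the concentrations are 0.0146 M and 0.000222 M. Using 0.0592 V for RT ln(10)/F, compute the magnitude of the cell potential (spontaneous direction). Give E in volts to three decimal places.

For a concentration cell E°cell = 0. The 0.0146 M side is the cathode (reduction is favoured where [Cr²⁺] is higher).
With n = 2, E = −(0.0592/2) log([Cr²⁺]ₐₙ/[Cr²⁺]꜀ₐₜ) = −(0.0592/2) log(0.000222/0.0146) = −(0.0592/2)(-1.818) = +0.054 V.

+0.054 V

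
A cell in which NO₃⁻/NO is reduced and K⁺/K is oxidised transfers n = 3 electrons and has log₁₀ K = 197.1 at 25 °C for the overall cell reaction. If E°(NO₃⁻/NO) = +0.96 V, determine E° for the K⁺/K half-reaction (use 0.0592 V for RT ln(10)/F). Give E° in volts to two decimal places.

-2.93 V

E°cell = (0.0592/n)·log K = (0.0592/3)(197.1) = +3.889 V.
Since NO₃⁻/NO is the cathode and K⁺/K the anode, E°cell = E°(NO₃⁻/NO) − E°(K⁺/K).
So E°(K⁺/K) = E°(NO₃⁻/NO) − E°cell = (+0.96) − (+3.889) = -2.93 V.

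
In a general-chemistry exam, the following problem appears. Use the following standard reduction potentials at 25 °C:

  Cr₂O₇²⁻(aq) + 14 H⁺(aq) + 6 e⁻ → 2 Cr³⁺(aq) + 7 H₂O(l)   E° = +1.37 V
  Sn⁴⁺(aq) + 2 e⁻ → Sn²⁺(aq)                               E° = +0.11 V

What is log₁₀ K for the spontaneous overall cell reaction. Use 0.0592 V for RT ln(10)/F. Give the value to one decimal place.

127.7

Cathode: Cr₂O₇²⁻/Cr³⁺; anode: Sn⁴⁺/Sn²⁺. E°cell = +1.26 V, n = 6.
log K = nE°cell / 0.0592 = (6)(+1.26) / 0.0592 = 127.7.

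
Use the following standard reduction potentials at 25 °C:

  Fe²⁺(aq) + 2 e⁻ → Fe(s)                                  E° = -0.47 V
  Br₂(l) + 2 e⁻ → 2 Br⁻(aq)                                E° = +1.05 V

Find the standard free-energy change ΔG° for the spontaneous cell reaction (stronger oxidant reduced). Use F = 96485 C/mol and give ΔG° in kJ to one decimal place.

Br₂/Br⁻ (E° = +1.05 V) is the cathode; Fe²⁺/Fe (E° = -0.47 V) is the anode, so E°cell = +1.52 V.
Balancing electrons gives n = 2 (lcm of 2 and 2).
ΔG° = −nFE° = −(2)(96485)(+1.52) = -293,314 J = -293.3 kJ.

-293.3 kJ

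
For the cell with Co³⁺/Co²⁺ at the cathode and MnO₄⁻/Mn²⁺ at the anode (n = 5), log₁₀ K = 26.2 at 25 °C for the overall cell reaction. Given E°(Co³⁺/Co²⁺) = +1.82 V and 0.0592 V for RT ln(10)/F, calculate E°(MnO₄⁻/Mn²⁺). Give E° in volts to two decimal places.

+1.51 V

E°cell = (0.0592/n)·log K = (0.0592/5)(26.2) = +0.310 V.
Since Co³⁺/Co²⁺ is the cathode and MnO₄⁻/Mn²⁺ the anode, E°cell = E°(Co³⁺/Co²⁺) − E°(MnO₄⁻/Mn²⁺).
So E°(MnO₄⁻/Mn²⁺) = E°(Co³⁺/Co²⁺) − E°cell = (+1.82) − (+0.310) = +1.51 V.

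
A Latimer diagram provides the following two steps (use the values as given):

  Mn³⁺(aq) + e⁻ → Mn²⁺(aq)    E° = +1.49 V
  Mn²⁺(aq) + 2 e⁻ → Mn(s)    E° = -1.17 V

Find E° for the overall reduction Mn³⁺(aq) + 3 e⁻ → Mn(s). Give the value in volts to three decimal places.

Adding the free-energy changes (−nFE°) of the two steps gives −n₃FE°₃ = −n₁FE°₁ − n₂FE°₂.
E°₃ = (1×+1.49 + 2×-1.17) / 3 = (-0.850) / 3 = -0.283 V.

-0.283 V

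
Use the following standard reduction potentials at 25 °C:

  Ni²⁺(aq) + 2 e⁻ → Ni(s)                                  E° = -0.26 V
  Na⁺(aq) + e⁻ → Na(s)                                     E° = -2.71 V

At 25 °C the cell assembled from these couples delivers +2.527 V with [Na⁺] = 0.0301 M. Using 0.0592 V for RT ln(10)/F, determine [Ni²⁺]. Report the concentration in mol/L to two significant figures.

0.36 M

Ni²⁺/Ni is the cathode, Na⁺/Na the anode: E°cell = +2.45 V, n = 2.
Overall reaction: Ni²⁺(aq) + 2 Na(s) → Ni(s) + 2 Na⁺(aq); Q = [Na⁺]^2/[Ni²⁺]^1.
From E = E° − (0.0592/n) log Q: log Q = (E° − E)·n/0.0592 = (+2.45 − (+2.527))·2/0.0592 = -2.6014.
So 1·log[Ni²⁺] = 2·log(0.0301) − log Q = -3.0429 − (-2.6014) = -0.4415; [Ni²⁺] = 10^(-0.4415) ≈ 0.36 M.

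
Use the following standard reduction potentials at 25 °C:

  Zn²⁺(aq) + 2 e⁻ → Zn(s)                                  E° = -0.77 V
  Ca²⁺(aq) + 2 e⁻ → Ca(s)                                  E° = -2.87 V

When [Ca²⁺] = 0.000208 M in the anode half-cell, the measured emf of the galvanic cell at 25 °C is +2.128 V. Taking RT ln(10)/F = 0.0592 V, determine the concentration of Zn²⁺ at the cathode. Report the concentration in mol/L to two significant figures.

0.0018 M

Zn²⁺/Zn is the cathode, Ca²⁺/Ca the anode: E°cell = +2.10 V, n = 2.
Overall reaction: Zn²⁺(aq) + Ca(s) → Zn(s) + Ca²⁺(aq); Q = [Ca²⁺]^1/[Zn²⁺]^1.
From E = E° − (0.0592/n) log Q: log Q = (E° − E)·n/0.0592 = (+2.10 − (+2.128))·2/0.0592 = -0.9459.
So 1·log[Zn²⁺] = 1·log(0.000208) − log Q = -3.6819 − (-0.9459) = -2.7360; [Zn²⁺] = 10^(-2.7360) ≈ 0.0018 M.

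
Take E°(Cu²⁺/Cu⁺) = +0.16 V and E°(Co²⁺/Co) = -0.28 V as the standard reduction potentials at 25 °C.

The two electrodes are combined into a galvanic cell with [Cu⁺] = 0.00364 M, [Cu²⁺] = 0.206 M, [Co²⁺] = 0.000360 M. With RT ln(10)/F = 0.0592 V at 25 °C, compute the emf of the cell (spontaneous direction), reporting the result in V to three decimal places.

Cu²⁺/Cu⁺ is the cathode (higher E°), Co²⁺/Co the anode: E°cell = +0.16 − (-0.28) = +0.44 V, n = 2.
Overall: 2 Cu²⁺(aq) + Co(s) → 2 Cu⁺(aq) + Co²⁺(aq)
Q = [Cu⁺]^2·[Co²⁺] / ([Cu²⁺]^2); log Q = -6.949.
E = E° − (0.0592/n) log Q = +0.44 − (0.0592/2)(-6.949) = +0.646 V.

+0.646 V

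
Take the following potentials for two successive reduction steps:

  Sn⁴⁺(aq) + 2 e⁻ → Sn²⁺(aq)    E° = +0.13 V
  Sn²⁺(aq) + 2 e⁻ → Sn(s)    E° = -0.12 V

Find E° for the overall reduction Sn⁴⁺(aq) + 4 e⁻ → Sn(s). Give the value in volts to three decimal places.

Adding the free-energy changes (−nFE°) of the two steps gives −n₃FE°₃ = −n₁FE°₁ − n₂FE°₂.
E°₃ = (2×+0.13 + 2×-0.12) / 4 = (+0.020) / 4 = +0.005 V.

+0.005 V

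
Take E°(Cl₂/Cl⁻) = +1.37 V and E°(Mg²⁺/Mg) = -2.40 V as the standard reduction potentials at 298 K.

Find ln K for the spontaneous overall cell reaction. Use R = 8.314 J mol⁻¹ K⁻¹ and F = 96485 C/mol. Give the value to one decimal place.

Cathode: Cl₂/Cl⁻; anode: Mg²⁺/Mg. E°cell = (+1.37) − (-2.40) = +3.77 V, with n = 2.
ΔG° = −nFE° = −RT ln K, so ln K = nFE°/(RT) = (2)(96485)(+3.77) / ((8.314)(298)) = 293.633.

293.6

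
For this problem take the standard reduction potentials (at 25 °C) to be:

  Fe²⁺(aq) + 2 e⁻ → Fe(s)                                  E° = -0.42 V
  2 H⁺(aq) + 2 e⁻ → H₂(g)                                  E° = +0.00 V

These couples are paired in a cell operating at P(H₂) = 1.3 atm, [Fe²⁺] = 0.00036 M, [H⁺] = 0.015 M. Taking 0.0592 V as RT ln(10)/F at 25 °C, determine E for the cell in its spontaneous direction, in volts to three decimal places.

+0.411 V

H⁺/H₂ is the cathode (higher E°), Fe²⁺/Fe the anode: E°cell = +0.00 − (-0.42) = +0.42 V, n = 2.
Overall: 2 H⁺(aq) + Fe(s) → H₂(g) + Fe²⁺(aq)
Q = P(H₂)·[Fe²⁺] / ([H⁺]^2); log Q = 0.318.
E = E° − (0.0592/n) log Q = +0.42 − (0.0592/2)(0.318) = +0.411 V.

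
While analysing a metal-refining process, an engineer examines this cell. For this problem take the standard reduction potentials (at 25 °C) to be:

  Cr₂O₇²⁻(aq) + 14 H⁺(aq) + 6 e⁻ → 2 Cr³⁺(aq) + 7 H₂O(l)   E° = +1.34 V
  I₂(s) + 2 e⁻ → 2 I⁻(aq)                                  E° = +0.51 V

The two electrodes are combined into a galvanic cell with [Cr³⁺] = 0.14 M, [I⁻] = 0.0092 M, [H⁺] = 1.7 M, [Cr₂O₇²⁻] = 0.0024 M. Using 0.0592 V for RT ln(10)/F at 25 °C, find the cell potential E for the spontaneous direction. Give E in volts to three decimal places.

Cr₂O₇²⁻/Cr³⁺ is the cathode (higher E°), I₂/I⁻ the anode: E°cell = +1.34 − (+0.51) = +0.83 V, n = 6.
Overall: Cr₂O₇²⁻(aq) + 14 H⁺(aq) + 6 I⁻(aq) → 2 Cr³⁺(aq) + 7 H₂O(l) + 3 I₂(s)
Q = [Cr³⁺]^2 / ([Cr₂O₇²⁻]·[H⁺]^14·[I⁻]^6); log Q = 9.903.
E = E° − (0.0592/n) log Q = +0.83 − (0.0592/6)(9.903) = +0.732 V.

+0.732 V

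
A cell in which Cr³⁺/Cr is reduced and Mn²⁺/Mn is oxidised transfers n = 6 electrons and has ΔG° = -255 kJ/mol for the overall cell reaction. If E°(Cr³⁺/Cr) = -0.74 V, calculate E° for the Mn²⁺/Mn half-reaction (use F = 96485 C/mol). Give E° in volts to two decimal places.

E°cell = −ΔG°/(nF) = −(-255×10³)/((6)(96485)) = +0.440 V.
Since Cr³⁺/Cr is the cathode and Mn²⁺/Mn the anode, E°cell = E°(Cr³⁺/Cr) − E°(Mn²⁺/Mn).
So E°(Mn²⁺/Mn) = E°(Cr³⁺/Cr) − E°cell = (-0.74) − (+0.440) = -1.18 V.

-1.18 V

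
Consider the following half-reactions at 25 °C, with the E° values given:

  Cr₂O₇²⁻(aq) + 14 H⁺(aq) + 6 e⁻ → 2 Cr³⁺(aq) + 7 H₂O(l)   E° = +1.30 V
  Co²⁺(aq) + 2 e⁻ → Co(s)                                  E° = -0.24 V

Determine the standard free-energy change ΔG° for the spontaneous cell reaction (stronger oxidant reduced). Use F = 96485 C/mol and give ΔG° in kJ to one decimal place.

Cr₂O₇²⁻/Cr³⁺ (E° = +1.30 V) is the cathode; Co²⁺/Co (E° = -0.24 V) is the anode, so E°cell = +1.54 V.
Balancing electrons gives n = 6 (lcm of 6 and 2).
ΔG° = −nFE° = −(6)(96485)(+1.54) = -891,521 J = -891.5 kJ.

-891.5 kJ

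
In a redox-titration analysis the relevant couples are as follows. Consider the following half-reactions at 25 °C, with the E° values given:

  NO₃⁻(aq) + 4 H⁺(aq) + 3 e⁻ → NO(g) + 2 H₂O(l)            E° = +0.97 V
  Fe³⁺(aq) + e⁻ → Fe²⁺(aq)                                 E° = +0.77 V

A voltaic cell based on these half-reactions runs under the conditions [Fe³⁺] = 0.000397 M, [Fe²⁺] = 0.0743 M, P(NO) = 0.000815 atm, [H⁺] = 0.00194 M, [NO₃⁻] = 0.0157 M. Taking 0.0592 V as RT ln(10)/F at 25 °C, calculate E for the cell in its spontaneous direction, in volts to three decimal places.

NO₃⁻/NO is the cathode (higher E°), Fe³⁺/Fe²⁺ the anode: E°cell = +0.97 − (+0.77) = +0.20 V, n = 3.
Overall: NO₃⁻(aq) + 4 H⁺(aq) + 3 Fe²⁺(aq) → NO(g) + 2 H₂O(l) + 3 Fe³⁺(aq)
Q = P(NO)·[Fe³⁺]^3 / ([NO₃⁻]·[H⁺]^4·[Fe²⁺]^3); log Q = 2.747.
E = E° − (0.0592/n) log Q = +0.20 − (0.0592/3)(2.747) = +0.146 V.

+0.146 V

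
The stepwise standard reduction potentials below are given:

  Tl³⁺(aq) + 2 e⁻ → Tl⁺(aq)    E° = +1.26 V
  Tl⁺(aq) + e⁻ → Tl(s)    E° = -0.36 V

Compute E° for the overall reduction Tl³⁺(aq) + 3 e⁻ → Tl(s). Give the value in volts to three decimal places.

Since ΔG° = −nFE° is additive over sequential reductions, n₃E°₃ = n₁E°₁ + n₂E°₂.
E°₃ = (2×+1.26 + 1×-0.36) / 3 = (+2.160) / 3 = +0.720 V.

+0.720 V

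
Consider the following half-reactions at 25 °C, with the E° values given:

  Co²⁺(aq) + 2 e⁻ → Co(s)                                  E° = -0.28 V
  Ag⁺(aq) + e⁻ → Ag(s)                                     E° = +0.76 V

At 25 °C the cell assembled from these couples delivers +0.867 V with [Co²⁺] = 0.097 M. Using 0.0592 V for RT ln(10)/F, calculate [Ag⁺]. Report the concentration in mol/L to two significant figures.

Ag⁺/Ag is the cathode, Co²⁺/Co the anode: E°cell = +1.04 V, n = 2.
Overall reaction: 2 Ag⁺(aq) + Co(s) → 2 Ag(s) + Co²⁺(aq); Q = [Co²⁺]^1/[Ag⁺]^2.
From E = E° − (0.0592/n) log Q: log Q = (E° − E)·n/0.0592 = (+1.04 − (+0.867))·2/0.0592 = 5.8446.
So 2·log[Ag⁺] = 1·log(0.097) − log Q = -1.0132 − (5.8446) = -6.8578; log[Ag⁺] = -6.8578 / 2 = -3.4289; [Ag⁺] = 10^(-3.4289) ≈ 0.00037 M.

0.00037 M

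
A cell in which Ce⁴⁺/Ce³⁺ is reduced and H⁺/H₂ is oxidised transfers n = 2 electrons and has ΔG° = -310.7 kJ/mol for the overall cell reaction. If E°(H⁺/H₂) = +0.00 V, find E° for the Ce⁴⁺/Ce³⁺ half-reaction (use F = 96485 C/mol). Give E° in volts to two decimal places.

E°cell = −ΔG°/(nF) = −(-310.7×10³)/((2)(96485)) = +1.610 V.
Since Ce⁴⁺/Ce³⁺ is the cathode and H⁺/H₂ the anode, E°cell = E°(Ce⁴⁺/Ce³⁺) − E°(H⁺/H₂).
So E°(Ce⁴⁺/Ce³⁺) = E°cell + E°(H⁺/H₂) = +1.610 + (+0.00) = +1.61 V.

+1.61 V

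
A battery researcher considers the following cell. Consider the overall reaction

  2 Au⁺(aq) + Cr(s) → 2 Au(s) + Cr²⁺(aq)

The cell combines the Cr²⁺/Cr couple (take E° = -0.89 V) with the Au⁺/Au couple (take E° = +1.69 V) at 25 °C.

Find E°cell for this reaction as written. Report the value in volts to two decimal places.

The Au⁺/Au couple has the higher reduction potential, so it is the cathode; Cr²⁺/Cr is oxidised at the anode.
E°cell = E°(cathode) − E°(anode) = (+1.69) − (-0.89) = +2.58 V.
Since E°cell > 0, the reaction is spontaneous under standard conditions.

+2.58 V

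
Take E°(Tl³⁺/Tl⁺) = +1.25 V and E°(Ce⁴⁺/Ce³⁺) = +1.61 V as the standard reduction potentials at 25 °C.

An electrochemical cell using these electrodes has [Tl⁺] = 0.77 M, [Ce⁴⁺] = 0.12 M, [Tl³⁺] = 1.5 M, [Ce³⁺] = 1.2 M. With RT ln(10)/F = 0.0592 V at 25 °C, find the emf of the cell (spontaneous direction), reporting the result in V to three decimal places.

+0.292 V

Ce⁴⁺/Ce³⁺ is the cathode (higher E°), Tl³⁺/Tl⁺ the anode: E°cell = +1.61 − (+1.25) = +0.36 V, n = 2.
Overall: 2 Ce⁴⁺(aq) + Tl⁺(aq) → 2 Ce³⁺(aq) + Tl³⁺(aq)
Q = [Ce³⁺]^2·[Tl³⁺] / ([Ce⁴⁺]^2·[Tl⁺]); log Q = 2.290.
E = E° − (0.0592/n) log Q = +0.36 − (0.0592/2)(2.290) = +0.292 V.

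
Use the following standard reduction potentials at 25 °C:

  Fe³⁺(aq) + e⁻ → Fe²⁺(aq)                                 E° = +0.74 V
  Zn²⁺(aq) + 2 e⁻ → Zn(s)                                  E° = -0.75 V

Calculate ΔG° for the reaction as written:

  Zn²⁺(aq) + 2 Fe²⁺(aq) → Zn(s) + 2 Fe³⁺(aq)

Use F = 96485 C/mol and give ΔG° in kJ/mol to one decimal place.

As written, Zn²⁺/Zn is reduced (cathode) and Fe³⁺/Fe²⁺ is oxidised (anode), so E°cell = (-0.75) − (+0.74) = -1.49 V.
Balancing electrons gives n = 2.
ΔG° = −nFE° = −(2)(96485)(-1.49) = 287,525 J = +287.5 kJ/mol.

+287.5 kJ/mol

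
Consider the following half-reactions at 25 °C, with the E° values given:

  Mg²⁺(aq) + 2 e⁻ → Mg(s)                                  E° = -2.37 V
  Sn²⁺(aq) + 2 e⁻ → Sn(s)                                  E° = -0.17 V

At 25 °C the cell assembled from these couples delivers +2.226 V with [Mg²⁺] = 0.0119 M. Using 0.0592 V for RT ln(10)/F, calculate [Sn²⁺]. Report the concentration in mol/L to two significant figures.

0.090 M

Sn²⁺/Sn is the cathode, Mg²⁺/Mg the anode: E°cell = +2.20 V, n = 2.
Overall reaction: Sn²⁺(aq) + Mg(s) → Sn(s) + Mg²⁺(aq); Q = [Mg²⁺]^1/[Sn²⁺]^1.
From E = E° − (0.0592/n) log Q: log Q = (E° − E)·n/0.0592 = (+2.20 − (+2.226))·2/0.0592 = -0.8784.
So 1·log[Sn²⁺] = 1·log(0.0119) − log Q = -1.9245 − (-0.8784) = -1.0461; [Sn²⁺] = 10^(-1.0461) ≈ 0.090 M.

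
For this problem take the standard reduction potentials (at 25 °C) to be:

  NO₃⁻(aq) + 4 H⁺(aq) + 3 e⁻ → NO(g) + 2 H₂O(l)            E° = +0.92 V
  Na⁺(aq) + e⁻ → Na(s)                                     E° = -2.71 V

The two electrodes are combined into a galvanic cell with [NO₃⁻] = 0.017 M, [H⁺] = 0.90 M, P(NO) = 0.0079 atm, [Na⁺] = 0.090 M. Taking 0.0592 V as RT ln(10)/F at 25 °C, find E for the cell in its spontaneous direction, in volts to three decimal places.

+3.695 V

NO₃⁻/NO is the cathode (higher E°), Na⁺/Na the anode: E°cell = +0.92 − (-2.71) = +3.63 V, n = 3.
Overall: NO₃⁻(aq) + 4 H⁺(aq) + 3 Na(s) → NO(g) + 2 H₂O(l) + 3 Na⁺(aq)
Q = P(NO)·[Na⁺]^3 / ([NO₃⁻]·[H⁺]^4); log Q = -3.287.
E = E° − (0.0592/n) log Q = +3.63 − (0.0592/3)(-3.287) = +3.695 V.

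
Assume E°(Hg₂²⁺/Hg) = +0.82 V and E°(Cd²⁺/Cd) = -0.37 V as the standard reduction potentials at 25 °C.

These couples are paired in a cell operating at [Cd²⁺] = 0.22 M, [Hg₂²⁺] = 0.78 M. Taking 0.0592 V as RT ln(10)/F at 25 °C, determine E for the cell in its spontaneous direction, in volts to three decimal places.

+1.206 V

Hg₂²⁺/Hg is the cathode (higher E°), Cd²⁺/Cd the anode: E°cell = +0.82 − (-0.37) = +1.19 V, n = 2.
Overall: Hg₂²⁺(aq) + Cd(s) → 2 Hg(l) + Cd²⁺(aq)
Q = [Cd²⁺] / ([Hg₂²⁺]); log Q = -0.550.
E = E° − (0.0592/n) log Q = +1.19 − (0.0592/2)(-0.550) = +1.206 V.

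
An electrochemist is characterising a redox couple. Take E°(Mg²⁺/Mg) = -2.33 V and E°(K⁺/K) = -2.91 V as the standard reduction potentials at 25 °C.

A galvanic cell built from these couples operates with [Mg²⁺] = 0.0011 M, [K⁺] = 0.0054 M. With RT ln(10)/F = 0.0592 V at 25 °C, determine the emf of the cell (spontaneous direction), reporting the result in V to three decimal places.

Mg²⁺/Mg is the cathode (higher E°), K⁺/K the anode: E°cell = -2.33 − (-2.91) = +0.58 V, n = 2.
Overall: Mg²⁺(aq) + 2 K(s) → Mg(s) + 2 K⁺(aq)
Q = [K⁺]^2 / ([Mg²⁺]); log Q = -1.577.
E = E° − (0.0592/n) log Q = +0.58 − (0.0592/2)(-1.577) = +0.627 V.

+0.627 V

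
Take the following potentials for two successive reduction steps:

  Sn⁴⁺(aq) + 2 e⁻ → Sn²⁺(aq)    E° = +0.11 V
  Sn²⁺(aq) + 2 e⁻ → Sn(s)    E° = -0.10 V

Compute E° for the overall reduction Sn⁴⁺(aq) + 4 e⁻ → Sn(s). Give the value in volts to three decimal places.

Adding the free-energy changes (−nFE°) of the two steps gives −n₃FE°₃ = −n₁FE°₁ − n₂FE°₂.
E°₃ = (2×+0.11 + 2×-0.10) / 4 = (+0.020) / 4 = +0.005 V.

+0.005 V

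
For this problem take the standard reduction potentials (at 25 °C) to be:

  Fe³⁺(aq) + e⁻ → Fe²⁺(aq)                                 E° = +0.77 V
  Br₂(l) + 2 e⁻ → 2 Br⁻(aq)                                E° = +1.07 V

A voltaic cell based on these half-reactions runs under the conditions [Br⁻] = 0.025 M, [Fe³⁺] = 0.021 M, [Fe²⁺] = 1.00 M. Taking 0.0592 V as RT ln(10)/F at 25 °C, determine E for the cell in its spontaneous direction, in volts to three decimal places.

Br₂/Br⁻ is the cathode (higher E°), Fe³⁺/Fe²⁺ the anode: E°cell = +1.07 − (+0.77) = +0.30 V, n = 2.
Overall: Br₂(l) + 2 Fe²⁺(aq) → 2 Br⁻(aq) + 2 Fe³⁺(aq)
Q = [Br⁻]^2·[Fe³⁺]^2 / ([Fe²⁺]^2); log Q = -6.560.
E = E° − (0.0592/n) log Q = +0.30 − (0.0592/2)(-6.560) = +0.494 V.

+0.494 V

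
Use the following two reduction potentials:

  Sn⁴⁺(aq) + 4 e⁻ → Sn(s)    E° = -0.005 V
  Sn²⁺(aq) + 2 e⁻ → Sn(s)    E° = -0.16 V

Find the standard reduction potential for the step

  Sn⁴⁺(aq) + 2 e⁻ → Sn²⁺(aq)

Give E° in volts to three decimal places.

Sequential free energies add, so n₃E°₃ = n₁E°₁ + n₂E°₂.
With n₃ = 4, and the known step contributing 2×(-0.16) V, the unknown satisfies 2·E° = 4×(-0.005) − 2×(-0.16) = +0.300.
E° = +0.300 / 2 = +0.150 V.

+0.150 V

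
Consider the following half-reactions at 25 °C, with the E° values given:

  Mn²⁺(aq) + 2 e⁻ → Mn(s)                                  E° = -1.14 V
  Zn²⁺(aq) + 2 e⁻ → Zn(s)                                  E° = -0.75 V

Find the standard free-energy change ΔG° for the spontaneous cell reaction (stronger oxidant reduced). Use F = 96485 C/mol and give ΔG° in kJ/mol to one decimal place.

-75.3 kJ/mol

Zn²⁺/Zn (E° = -0.75 V) is the cathode; Mn²⁺/Mn (E° = -1.14 V) is the anode, so E°cell = +0.39 V.
Balancing electrons gives n = 2 (lcm of 2 and 2).
ΔG° = −nFE° = −(2)(96485)(+0.39) = -75,258 J = -75.3 kJ/mol.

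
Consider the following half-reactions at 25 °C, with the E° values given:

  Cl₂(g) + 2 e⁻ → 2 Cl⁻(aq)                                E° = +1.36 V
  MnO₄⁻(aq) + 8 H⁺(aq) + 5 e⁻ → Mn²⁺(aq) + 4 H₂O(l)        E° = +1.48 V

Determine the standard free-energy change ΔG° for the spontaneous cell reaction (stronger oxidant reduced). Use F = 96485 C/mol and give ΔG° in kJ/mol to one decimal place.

MnO₄⁻/Mn²⁺ (E° = +1.48 V) is the cathode; Cl₂/Cl⁻ (E° = +1.36 V) is the anode, so E°cell = +0.12 V.
Balancing electrons gives n = 10 (lcm of 5 and 2).
ΔG° = −nFE° = −(10)(96485)(+0.12) = -115,782 J = -115.8 kJ/mol.

-115.8 kJ/mol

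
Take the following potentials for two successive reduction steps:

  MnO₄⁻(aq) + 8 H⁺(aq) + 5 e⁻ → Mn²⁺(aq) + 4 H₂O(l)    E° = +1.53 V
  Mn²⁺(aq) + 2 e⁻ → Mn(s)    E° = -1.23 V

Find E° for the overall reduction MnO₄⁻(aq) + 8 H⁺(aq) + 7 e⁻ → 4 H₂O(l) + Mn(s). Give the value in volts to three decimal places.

Standard free energies of sequential steps add: ΔG°₃ = ΔG°₁ + ΔG°₂, so n₃E°₃ = n₁E°₁ + n₂E°₂.
E°₃ = (5×+1.53 + 2×-1.23) / 7 = (+5.190) / 7 = +0.741 V.

+0.741 V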